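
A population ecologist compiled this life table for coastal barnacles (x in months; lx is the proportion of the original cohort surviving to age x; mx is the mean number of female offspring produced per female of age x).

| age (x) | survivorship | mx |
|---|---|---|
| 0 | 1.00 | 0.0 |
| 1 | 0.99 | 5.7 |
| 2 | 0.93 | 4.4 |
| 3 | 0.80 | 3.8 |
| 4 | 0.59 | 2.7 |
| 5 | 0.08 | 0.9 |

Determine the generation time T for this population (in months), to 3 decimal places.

lx·mx: 0, 5.643, 4.092, 3.04, 1.593, 0.072 → R0 = 14.44
x·lx·mx: 0, 5.643, 8.184, 9.12, 6.372, 0.36 → Σ = 29.679
T = 29.679 / 14.44 = 2.055332… → 2.055

2.055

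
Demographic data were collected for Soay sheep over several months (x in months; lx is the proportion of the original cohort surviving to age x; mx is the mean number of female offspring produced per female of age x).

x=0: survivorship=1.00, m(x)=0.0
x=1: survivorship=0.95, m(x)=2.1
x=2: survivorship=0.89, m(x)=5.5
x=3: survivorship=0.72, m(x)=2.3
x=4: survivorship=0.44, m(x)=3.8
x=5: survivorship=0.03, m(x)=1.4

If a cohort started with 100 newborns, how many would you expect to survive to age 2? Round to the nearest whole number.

89

Expected survivors = N0 · l_2 = 100 × 0.89 = 89 → 89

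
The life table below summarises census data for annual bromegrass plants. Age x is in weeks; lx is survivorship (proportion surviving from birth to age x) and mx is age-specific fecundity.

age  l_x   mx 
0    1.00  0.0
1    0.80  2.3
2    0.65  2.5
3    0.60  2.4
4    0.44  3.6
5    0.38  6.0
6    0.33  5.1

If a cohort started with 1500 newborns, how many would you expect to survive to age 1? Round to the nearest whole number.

Expected survivors = N0 · l_1 = 1500 × 0.80 = 1200 → 1200

1200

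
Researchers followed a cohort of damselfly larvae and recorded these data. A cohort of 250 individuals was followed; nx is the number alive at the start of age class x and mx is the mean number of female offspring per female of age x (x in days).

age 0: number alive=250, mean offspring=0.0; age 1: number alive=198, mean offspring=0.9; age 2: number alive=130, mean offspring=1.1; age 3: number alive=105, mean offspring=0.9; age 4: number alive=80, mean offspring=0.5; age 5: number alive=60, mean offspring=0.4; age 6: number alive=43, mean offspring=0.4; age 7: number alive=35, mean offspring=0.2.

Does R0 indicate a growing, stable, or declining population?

growing

lx = nx/n0 = nx/250: 1, 0.792, 0.52, 0.42, 0.32, 0.24, 0.172, 0.14
R0 = Σ lx·mx = 0 + 0.7128 + 0.572 + 0.378 + 0.16 + 0.096 + 0.0688 + 0.028 = 2.0156
R0 > 1, so the population is growing.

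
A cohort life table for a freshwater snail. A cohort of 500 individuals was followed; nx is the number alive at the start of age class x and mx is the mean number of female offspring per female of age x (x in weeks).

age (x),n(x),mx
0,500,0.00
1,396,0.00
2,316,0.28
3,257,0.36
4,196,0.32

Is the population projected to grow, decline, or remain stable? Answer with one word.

lx = nx/n0 = nx/500: 1, 0.792, 0.632, 0.514, 0.392
R0 = Σ lx·mx = 0 + 0 + 0.17696 + 0.18504 + 0.12544 = 0.48744
R0 < 1, so the population is declining.

declining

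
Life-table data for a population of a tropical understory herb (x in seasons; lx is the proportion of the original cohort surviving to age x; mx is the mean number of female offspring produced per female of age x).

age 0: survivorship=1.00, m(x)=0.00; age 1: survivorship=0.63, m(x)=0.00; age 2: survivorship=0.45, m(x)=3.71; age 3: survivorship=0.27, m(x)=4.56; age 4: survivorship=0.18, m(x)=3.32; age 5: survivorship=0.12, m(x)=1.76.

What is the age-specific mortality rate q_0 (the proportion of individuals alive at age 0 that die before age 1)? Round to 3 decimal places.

q_0 = (l_0 − l_1) / l_0 = (1 − 0.63) / 1
     = 0.37 / 1 = 0.37 → 0.370

0.370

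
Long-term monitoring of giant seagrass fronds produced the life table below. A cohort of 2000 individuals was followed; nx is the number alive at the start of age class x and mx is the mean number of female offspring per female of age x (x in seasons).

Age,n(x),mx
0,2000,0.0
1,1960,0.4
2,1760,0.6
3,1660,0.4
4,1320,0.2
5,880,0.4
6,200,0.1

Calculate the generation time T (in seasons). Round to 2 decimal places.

2.49

lx = nx/n0 = nx/2000: 1, 0.98, 0.88, 0.83, 0.66, 0.44, 0.1
lx·mx: 0, 0.392, 0.528, 0.332, 0.132, 0.176, 0.01 → R0 = 1.57
x·lx·mx: 0, 0.392, 1.056, 0.996, 0.528, 0.88, 0.06 → Σ = 3.912
T = 3.912 / 1.57 = 2.49172… → 2.49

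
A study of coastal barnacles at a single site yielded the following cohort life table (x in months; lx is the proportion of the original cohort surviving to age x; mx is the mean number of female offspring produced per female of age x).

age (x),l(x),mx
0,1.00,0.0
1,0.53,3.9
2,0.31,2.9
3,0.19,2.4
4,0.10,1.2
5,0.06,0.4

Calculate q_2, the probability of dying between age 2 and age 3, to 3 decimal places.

0.387

q_2 = (l_2 − l_3) / l_2 = (0.31 − 0.19) / 0.31
     = 0.12 / 0.31 = 0.387097… → 0.387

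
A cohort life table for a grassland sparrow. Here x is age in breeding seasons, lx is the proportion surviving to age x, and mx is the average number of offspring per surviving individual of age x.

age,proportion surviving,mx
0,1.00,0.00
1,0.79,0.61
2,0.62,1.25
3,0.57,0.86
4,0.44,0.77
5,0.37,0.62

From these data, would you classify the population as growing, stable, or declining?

growing

R0 = Σ lx·mx = 0 + 0.4819 + 0.775 + 0.4902 + 0.3388 + 0.2294 = 2.3153
R0 > 1, so the population is growing.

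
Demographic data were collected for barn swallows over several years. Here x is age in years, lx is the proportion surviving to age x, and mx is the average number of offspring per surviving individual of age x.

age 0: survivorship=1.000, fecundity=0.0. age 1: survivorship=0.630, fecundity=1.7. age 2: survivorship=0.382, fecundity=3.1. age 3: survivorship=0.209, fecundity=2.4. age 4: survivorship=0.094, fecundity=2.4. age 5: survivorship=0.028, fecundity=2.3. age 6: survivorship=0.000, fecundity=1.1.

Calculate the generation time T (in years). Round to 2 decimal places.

2.02

lx·mx: 0, 1.071, 1.1842, 0.5016, 0.2256, 0.0644, 0 → R0 = 3.0468
x·lx·mx: 0, 1.071, 2.3684, 1.5048, 0.9024, 0.322, 0 → Σ = 6.1686
T = 6.1686 / 3.0468 = 2.024616… → 2.02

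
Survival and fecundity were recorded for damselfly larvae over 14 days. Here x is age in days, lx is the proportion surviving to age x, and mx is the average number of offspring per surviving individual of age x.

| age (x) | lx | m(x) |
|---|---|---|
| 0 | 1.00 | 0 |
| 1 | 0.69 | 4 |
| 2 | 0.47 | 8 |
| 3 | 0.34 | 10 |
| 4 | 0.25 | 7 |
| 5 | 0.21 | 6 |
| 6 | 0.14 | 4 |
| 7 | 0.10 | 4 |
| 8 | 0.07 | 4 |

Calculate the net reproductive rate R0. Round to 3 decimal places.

14.170

lx·mx by age: 0, 2.76, 3.76, 3.4, 1.75, 1.26, 0.56, 0.4, 0.28
R0 = Σ lx·mx = 14.17 → 14.170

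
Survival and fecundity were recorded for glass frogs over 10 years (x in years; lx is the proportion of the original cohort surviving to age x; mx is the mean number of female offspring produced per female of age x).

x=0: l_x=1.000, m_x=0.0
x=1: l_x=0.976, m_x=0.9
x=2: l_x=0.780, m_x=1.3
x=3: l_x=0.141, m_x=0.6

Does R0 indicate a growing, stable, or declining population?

R0 = Σ lx·mx = 0 + 0.8784 + 1.014 + 0.0846 = 1.977
R0 > 1, so the population is growing.

growing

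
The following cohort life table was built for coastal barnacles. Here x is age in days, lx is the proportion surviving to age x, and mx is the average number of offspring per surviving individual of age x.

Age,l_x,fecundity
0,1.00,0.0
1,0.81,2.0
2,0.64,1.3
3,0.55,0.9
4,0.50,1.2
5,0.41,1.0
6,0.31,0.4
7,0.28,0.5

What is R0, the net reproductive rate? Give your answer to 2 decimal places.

lx·mx by age: 0, 1.62, 0.832, 0.495, 0.6, 0.41, 0.124, 0.14
R0 = Σ lx·mx = 4.221 → 4.22

4.22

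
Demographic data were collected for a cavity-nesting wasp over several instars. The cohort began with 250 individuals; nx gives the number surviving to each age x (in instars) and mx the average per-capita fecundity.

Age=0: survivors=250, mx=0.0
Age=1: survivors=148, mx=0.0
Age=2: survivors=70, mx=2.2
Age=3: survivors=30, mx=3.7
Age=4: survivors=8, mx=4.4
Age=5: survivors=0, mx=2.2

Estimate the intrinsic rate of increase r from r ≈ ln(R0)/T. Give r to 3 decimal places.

lx = nx/n0 = nx/250: 1, 0.592, 0.28, 0.12, 0.032, 0
R0 = Σ lx·mx = 0 + 0 + 0.616 + 0.444 + 0.1408 + 0 = 1.2008
Σ x·lx·mx = 3.1272; T = 3.1272/1.2008 = 2.60426…
r ≈ ln(R0)/T = ln(1.2008)/2.60426… = 0.07026… → 0.070

0.070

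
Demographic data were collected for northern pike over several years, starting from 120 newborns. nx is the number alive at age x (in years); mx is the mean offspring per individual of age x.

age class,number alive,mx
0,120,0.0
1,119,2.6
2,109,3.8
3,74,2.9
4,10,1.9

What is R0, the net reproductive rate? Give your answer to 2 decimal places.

lx = nx/n0 = nx/120: 1, 0.99167…, 0.90833…, 0.61667…, 0.08333…
lx·mx by age: 0, 2.578333…, 3.451667…, 1.788333…, 0.158333…
R0 = Σ lx·mx = 7.976667… → 7.98

7.98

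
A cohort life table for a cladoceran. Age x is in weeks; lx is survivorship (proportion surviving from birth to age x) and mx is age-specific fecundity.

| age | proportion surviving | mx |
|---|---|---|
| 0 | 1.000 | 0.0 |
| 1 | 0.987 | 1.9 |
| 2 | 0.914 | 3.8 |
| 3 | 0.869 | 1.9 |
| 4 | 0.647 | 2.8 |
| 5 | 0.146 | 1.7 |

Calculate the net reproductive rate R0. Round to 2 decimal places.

lx·mx by age: 0, 1.8753, 3.4732, 1.6511, 1.8116, 0.2482
R0 = Σ lx·mx = 9.0594 → 9.06

9.06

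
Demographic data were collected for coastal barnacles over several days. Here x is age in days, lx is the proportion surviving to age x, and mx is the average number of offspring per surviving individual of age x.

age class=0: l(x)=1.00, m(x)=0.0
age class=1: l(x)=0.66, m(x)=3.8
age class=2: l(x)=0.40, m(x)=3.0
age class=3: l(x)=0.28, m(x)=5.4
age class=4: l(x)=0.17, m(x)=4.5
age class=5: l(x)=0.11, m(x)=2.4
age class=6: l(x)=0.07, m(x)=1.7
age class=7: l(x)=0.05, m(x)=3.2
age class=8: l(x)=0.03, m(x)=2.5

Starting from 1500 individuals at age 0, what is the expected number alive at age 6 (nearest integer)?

Expected survivors = N0 · l_6 = 1500 × 0.07 = 105 → 105

105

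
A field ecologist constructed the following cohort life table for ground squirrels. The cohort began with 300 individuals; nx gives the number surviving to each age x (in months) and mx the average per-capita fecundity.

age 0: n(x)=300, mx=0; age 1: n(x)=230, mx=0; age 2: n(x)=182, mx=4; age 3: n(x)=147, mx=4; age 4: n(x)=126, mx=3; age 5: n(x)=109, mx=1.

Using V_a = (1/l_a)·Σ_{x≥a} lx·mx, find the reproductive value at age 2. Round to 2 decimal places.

9.91

lx = nx/n0 = nx/300: 1, 0.76667…, 0.60667…, 0.49, 0.42, 0.36333…
lx·mx for x ≥ 2: 2.426667…, 1.96, 1.26, 0.363333… → sum = 6.01…
V_2 = 6.01… / l_2 = 6.01… / 0.606667… = 9.906593… → 9.91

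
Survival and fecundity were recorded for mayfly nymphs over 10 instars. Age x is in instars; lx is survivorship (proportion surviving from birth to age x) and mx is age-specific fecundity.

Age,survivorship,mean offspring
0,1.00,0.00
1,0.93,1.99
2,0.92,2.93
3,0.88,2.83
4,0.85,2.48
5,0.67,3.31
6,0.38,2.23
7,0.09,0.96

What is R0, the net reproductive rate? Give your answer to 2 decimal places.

12.30

lx·mx by age: 0, 1.8507, 2.6956, 2.4904, 2.108, 2.2177, 0.8474, 0.0864
R0 = Σ lx·mx = 12.2962 → 12.30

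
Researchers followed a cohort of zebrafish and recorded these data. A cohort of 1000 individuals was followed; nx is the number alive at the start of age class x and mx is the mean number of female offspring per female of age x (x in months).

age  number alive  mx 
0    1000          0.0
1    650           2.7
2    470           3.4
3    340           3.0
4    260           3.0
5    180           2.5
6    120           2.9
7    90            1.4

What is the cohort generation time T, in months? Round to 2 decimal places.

2.69

lx = nx/n0 = nx/1000: 1, 0.65, 0.47, 0.34, 0.26, 0.18, 0.12, 0.09
lx·mx: 0, 1.755, 1.598, 1.02, 0.78, 0.45, 0.348, 0.126 → R0 = 6.077
x·lx·mx: 0, 1.755, 3.196, 3.06, 3.12, 2.25, 2.088, 0.882 → Σ = 16.351
T = 16.351 / 6.077 = 2.690637… → 2.69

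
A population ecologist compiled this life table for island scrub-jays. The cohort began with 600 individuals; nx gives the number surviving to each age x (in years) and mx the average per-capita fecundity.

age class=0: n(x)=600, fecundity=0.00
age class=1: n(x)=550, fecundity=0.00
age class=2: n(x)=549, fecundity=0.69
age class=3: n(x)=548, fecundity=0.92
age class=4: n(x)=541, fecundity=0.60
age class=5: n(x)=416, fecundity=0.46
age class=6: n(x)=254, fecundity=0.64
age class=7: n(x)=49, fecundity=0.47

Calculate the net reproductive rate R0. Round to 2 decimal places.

2.64

lx = nx/n0 = nx/600: 1, 0.91667…, 0.915, 0.91333…, 0.90167…, 0.69333…, 0.42333…, 0.08167…
lx·mx by age: 0, 0, 0.63135, 0.840267…, 0.541…, 0.318933…, 0.270933…, 0.038383…
R0 = Σ lx·mx = 2.640867… → 2.64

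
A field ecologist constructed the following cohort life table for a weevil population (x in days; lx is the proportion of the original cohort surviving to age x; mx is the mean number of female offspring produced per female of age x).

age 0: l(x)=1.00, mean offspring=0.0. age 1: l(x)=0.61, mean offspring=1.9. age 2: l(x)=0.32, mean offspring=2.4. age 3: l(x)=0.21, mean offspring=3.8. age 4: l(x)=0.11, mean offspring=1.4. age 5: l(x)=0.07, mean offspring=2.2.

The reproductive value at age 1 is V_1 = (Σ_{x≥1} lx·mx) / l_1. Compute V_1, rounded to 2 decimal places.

4.97

lx·mx for x ≥ 1: 1.159, 0.768, 0.798, 0.154, 0.154 → sum = 3.033
V_1 = 3.033 / l_1 = 3.033 / 0.61 = 4.972131… → 4.97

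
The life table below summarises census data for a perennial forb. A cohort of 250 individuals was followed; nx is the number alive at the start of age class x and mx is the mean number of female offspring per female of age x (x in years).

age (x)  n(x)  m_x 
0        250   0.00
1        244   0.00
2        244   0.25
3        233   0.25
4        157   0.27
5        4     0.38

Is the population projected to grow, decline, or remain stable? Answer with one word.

lx = nx/n0 = nx/250: 1, 0.976, 0.976, 0.932, 0.628, 0.016
R0 = Σ lx·mx = 0 + 0 + 0.244 + 0.233 + 0.16956 + 0.00608 = 0.65264
R0 < 1, so the population is declining.

declining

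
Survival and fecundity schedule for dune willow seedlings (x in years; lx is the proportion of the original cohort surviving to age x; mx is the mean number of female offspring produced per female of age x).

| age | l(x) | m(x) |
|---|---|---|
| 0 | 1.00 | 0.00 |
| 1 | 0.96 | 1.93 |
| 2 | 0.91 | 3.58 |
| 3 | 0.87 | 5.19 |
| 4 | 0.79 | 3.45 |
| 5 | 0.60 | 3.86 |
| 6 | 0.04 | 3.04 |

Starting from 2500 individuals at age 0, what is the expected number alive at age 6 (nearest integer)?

Expected survivors = N0 · l_6 = 2500 × 0.04 = 100 → 100

100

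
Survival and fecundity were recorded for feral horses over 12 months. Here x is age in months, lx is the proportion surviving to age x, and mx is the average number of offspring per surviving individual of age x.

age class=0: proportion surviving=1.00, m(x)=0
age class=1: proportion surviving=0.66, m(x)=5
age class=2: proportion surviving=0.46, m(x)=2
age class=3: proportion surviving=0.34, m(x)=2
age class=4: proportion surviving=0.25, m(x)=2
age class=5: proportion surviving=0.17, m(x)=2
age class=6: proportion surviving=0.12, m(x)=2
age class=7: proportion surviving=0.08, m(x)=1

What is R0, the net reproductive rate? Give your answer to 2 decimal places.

lx·mx by age: 0, 3.3, 0.92, 0.68, 0.5, 0.34, 0.24, 0.08
R0 = Σ lx·mx = 6.06 → 6.06

6.06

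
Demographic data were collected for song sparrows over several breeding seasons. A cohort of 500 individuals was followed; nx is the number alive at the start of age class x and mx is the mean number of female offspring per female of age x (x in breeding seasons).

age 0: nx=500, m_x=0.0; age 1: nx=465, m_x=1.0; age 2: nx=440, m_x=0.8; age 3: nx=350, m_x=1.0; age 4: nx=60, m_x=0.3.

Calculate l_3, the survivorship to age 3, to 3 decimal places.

l_3 = n_3/n_0 = 350/500 = 0.7 → 0.700

0.700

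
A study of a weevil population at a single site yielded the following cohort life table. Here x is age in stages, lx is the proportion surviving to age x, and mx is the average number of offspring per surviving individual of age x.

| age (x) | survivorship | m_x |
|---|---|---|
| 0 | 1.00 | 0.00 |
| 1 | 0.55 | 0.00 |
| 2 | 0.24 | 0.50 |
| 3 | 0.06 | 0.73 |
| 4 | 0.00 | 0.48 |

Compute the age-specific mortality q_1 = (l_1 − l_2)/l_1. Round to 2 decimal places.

0.56

q_1 = (l_1 − l_2) / l_1 = (0.55 − 0.24) / 0.55
     = 0.31 / 0.55 = 0.563636… → 0.56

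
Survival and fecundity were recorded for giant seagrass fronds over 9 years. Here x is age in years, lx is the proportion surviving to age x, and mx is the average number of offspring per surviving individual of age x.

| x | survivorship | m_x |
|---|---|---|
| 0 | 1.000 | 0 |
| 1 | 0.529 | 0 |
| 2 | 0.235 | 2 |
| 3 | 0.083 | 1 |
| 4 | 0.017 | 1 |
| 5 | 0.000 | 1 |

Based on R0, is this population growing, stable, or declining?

R0 = Σ lx·mx = 0 + 0 + 0.47 + 0.083 + 0.017 + 0 = 0.57
R0 < 1, so the population is declining.

declining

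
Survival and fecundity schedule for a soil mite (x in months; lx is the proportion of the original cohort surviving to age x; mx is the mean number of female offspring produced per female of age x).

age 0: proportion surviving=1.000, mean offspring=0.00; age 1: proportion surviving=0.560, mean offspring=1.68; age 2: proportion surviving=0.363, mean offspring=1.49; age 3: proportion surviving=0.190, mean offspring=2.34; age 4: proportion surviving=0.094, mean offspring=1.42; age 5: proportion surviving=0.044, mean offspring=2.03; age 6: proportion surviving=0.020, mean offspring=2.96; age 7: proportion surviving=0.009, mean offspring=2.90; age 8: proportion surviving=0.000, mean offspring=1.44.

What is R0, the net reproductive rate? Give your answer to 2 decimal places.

lx·mx by age: 0, 0.9408, 0.54087, 0.4446, 0.13348, 0.08932, 0.0592, 0.0261, 0
R0 = Σ lx·mx = 2.23437 → 2.23

2.23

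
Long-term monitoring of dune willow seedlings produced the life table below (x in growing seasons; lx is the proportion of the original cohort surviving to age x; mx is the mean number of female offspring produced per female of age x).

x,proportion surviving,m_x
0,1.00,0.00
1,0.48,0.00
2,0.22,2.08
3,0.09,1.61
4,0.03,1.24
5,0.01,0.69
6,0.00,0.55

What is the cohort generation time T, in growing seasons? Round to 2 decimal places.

2.37

lx·mx: 0, 0, 0.4576, 0.1449, 0.0372, 0.0069, 0 → R0 = 0.6466
x·lx·mx: 0, 0, 0.9152, 0.4347, 0.1488, 0.0345, 0 → Σ = 1.5332
T = 1.5332 / 0.6466 = 2.371172… → 2.37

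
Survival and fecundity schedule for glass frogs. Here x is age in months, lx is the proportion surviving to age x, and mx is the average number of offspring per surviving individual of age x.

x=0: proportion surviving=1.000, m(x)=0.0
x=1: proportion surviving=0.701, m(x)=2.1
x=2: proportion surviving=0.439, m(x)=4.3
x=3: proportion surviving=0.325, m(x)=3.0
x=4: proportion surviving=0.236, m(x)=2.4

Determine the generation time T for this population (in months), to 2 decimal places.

lx·mx: 0, 1.4721, 1.8877, 0.975, 0.5664 → R0 = 4.9012
x·lx·mx: 0, 1.4721, 3.7754, 2.925, 2.2656 → Σ = 10.4381
T = 10.4381 / 4.9012 = 2.129703… → 2.13

2.13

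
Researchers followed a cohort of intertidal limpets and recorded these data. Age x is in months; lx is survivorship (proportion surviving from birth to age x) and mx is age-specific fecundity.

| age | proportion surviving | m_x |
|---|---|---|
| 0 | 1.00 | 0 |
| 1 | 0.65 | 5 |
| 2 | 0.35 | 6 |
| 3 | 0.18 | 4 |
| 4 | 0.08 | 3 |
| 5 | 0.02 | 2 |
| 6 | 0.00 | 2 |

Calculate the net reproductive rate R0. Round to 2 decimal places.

lx·mx by age: 0, 3.25, 2.1, 0.72, 0.24, 0.04, 0
R0 = Σ lx·mx = 6.35 → 6.35

6.35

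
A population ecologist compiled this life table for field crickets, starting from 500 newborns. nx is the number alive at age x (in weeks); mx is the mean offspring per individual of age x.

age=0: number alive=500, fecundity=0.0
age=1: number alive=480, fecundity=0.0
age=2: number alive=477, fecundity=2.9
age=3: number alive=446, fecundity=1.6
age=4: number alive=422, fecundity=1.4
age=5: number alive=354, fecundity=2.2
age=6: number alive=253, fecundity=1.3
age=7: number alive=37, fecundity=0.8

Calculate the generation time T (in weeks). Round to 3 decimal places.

lx = nx/n0 = nx/500: 1, 0.96, 0.954, 0.892, 0.844, 0.708, 0.506, 0.074
lx·mx: 0, 0, 2.7666, 1.4272, 1.1816, 1.5576, 0.6578, 0.0592 → R0 = 7.65
x·lx·mx: 0, 0, 5.5332, 4.2816, 4.7264, 7.788, 3.9468, 0.4144 → Σ = 26.6904
T = 26.6904 / 7.65 = 3.488941… → 3.489

3.489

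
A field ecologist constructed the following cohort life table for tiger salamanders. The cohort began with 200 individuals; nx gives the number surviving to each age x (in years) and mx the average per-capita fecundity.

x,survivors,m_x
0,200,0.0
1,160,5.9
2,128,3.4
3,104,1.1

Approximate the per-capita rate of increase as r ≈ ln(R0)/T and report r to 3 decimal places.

lx = nx/n0 = nx/200: 1, 0.8, 0.64, 0.52
R0 = Σ lx·mx = 0 + 4.72 + 2.176 + 0.572 = 7.468
Σ x·lx·mx = 10.788; T = 10.788/7.468 = 1.44456…
r ≈ ln(R0)/T = ln(7.468)/1.44456… = 1.39186… → 1.392

1.392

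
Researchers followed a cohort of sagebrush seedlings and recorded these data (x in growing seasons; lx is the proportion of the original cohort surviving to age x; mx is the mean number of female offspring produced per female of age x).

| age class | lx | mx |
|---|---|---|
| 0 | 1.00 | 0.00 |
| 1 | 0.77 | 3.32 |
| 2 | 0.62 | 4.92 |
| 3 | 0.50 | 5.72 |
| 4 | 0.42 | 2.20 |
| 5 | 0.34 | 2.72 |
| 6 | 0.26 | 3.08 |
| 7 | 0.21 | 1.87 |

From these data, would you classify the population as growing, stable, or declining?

R0 = Σ lx·mx = 0 + 2.5564 + 3.0504 + 2.86 + 0.924 + 0.9248 + 0.8008 + 0.3927 = 11.5091
R0 > 1, so the population is growing.

growing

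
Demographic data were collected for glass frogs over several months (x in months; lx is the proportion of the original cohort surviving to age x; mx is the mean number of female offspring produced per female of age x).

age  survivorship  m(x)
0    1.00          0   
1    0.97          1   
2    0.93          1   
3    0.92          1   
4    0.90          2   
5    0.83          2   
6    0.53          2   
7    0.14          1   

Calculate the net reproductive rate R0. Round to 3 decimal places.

lx·mx by age: 0, 0.97, 0.93, 0.92, 1.8, 1.66, 1.06, 0.14
R0 = Σ lx·mx = 7.48 → 7.480

7.480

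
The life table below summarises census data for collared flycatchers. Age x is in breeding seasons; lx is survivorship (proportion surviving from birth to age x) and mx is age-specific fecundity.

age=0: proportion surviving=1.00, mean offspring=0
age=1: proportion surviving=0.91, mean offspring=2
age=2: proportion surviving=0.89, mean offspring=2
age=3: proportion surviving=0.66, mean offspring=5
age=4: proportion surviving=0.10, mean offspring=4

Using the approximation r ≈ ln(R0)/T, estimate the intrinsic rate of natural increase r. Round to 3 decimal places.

0.860

R0 = Σ lx·mx = 0 + 1.82 + 1.78 + 3.3 + 0.4 = 7.3
Σ x·lx·mx = 16.88; T = 16.88/7.3 = 2.31233…
r ≈ ln(R0)/T = ln(7.3)/2.31233… = 0.85968… → 0.860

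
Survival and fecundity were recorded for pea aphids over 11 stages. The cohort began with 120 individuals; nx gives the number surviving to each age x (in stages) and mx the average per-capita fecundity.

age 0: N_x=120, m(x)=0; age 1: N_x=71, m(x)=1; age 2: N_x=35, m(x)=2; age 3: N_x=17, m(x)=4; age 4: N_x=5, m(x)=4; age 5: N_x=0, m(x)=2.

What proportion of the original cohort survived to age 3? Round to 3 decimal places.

0.142

l_3 = n_3/n_0 = 17/120 = 0.141667… → 0.142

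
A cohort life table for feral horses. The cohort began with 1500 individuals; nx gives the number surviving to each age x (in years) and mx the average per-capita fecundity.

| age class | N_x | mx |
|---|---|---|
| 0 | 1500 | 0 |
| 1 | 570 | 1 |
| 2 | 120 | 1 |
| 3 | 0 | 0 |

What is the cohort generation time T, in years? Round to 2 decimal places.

lx = nx/n0 = nx/1500: 1, 0.38, 0.08, 0
lx·mx: 0, 0.38, 0.08, 0 → R0 = 0.46
x·lx·mx: 0, 0.38, 0.16, 0 → Σ = 0.54
T = 0.54 / 0.46 = 1.173913… → 1.17

1.17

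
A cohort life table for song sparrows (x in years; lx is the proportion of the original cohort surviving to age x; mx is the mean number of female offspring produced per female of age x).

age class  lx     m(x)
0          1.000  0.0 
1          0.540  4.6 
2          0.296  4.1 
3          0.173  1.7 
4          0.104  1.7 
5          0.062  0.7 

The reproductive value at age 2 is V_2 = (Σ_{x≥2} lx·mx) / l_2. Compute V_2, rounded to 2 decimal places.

lx·mx for x ≥ 2: 1.2136, 0.2941, 0.1768, 0.0434 → sum = 1.7279
V_2 = 1.7279 / l_2 = 1.7279 / 0.296 = 5.8375 → 5.84

5.84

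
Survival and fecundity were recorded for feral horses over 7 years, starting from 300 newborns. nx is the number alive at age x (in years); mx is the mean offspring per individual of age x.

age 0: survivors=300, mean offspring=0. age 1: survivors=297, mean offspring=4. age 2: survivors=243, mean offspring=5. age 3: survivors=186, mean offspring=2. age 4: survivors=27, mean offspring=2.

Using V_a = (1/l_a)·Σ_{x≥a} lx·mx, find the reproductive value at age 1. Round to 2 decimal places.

lx = nx/n0 = nx/300: 1, 0.99, 0.81, 0.62, 0.09
lx·mx for x ≥ 1: 3.96, 4.05, 1.24, 0.18 → sum = 9.43
V_1 = 9.43 / l_1 = 9.43 / 0.99 = 9.525253… → 9.53

9.53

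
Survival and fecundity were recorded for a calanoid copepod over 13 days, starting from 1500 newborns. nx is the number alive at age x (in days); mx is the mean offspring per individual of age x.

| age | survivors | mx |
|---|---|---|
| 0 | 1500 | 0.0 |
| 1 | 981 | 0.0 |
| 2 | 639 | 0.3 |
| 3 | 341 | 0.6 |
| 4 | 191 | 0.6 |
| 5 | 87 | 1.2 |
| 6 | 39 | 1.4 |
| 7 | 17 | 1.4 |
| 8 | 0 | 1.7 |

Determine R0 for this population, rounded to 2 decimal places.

lx = nx/n0 = nx/1500: 1, 0.654, 0.426, 0.22733…, 0.12733…, 0.058, 0.026, 0.01133…, 0
lx·mx by age: 0, 0, 0.1278, 0.1364…, 0.0764…, 0.0696, 0.0364, 0.015867…, 0
R0 = Σ lx·mx = 0.462467… → 0.46

0.46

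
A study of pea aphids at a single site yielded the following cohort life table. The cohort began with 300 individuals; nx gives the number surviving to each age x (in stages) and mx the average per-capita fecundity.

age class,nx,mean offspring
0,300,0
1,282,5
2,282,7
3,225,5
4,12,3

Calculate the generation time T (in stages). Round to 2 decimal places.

1.95

lx = nx/n0 = nx/300: 1, 0.94, 0.94, 0.75, 0.04
lx·mx: 0, 4.7, 6.58, 3.75, 0.12 → R0 = 15.15
x·lx·mx: 0, 4.7, 13.16, 11.25, 0.48 → Σ = 29.59
T = 29.59 / 15.15 = 1.953135… → 1.95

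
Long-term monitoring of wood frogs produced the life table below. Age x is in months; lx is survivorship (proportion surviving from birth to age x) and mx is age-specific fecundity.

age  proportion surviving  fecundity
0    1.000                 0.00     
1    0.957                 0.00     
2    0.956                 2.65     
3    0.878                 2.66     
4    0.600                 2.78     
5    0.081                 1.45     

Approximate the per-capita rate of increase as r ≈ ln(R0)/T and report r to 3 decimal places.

0.652

R0 = Σ lx·mx = 0 + 0 + 2.5334 + 2.33548 + 1.668 + 0.11745 = 6.65433
Σ x·lx·mx = 19.33249; T = 19.33249/6.65433 = 2.90525…
r ≈ ln(R0)/T = ln(6.65433)/2.90525… = 0.65236… → 0.652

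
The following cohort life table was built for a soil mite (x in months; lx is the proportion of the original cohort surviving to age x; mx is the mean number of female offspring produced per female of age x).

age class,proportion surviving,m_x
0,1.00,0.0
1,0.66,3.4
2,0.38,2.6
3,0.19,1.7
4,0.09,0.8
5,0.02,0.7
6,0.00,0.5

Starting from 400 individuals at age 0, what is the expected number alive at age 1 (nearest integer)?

Expected survivors = N0 · l_1 = 400 × 0.66 = 264 → 264

264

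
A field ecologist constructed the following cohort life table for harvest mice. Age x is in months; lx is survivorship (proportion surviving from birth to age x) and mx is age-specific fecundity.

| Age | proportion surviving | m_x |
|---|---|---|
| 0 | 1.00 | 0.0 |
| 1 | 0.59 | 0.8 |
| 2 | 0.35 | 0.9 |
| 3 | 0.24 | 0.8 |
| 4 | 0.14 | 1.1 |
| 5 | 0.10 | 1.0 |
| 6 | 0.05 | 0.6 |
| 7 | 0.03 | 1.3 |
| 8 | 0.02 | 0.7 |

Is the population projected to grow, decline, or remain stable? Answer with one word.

R0 = Σ lx·mx = 0 + 0.472 + 0.315 + 0.192 + 0.154 + 0.1 + 0.03 + 0.039 + 0.014 = 1.316
R0 > 1, so the population is growing.

growing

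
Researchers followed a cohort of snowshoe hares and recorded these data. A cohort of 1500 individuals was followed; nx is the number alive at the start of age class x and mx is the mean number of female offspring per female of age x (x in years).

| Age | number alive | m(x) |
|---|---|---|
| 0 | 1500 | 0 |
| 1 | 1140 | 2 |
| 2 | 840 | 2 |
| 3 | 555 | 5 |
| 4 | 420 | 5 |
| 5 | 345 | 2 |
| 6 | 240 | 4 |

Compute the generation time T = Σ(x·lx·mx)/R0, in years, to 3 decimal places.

3.011

lx = nx/n0 = nx/1500: 1, 0.76, 0.56, 0.37, 0.28, 0.23, 0.16
lx·mx: 0, 1.52, 1.12, 1.85, 1.4, 0.46, 0.64 → R0 = 6.99
x·lx·mx: 0, 1.52, 2.24, 5.55, 5.6, 2.3, 3.84 → Σ = 21.05
T = 21.05 / 6.99 = 3.011445… → 3.011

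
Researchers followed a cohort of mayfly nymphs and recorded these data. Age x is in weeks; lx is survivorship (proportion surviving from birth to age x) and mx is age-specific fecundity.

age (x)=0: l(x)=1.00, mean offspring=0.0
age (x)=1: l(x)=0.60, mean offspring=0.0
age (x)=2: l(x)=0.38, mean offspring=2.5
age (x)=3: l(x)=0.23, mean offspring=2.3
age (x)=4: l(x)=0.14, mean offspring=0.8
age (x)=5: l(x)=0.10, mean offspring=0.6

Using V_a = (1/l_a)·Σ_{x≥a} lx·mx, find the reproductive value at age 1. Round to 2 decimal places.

2.75

lx·mx for x ≥ 1: 0, 0.95, 0.529, 0.112, 0.06 → sum = 1.651
V_1 = 1.651 / l_1 = 1.651 / 0.6 = 2.751667… → 2.75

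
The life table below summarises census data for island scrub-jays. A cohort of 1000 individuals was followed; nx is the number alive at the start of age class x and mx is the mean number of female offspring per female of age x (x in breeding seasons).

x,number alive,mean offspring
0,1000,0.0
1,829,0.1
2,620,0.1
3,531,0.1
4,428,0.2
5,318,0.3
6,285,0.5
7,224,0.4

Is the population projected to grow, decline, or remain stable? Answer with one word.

lx = nx/n0 = nx/1000: 1, 0.829, 0.62, 0.531, 0.428, 0.318, 0.285, 0.224
R0 = Σ lx·mx = 0 + 0.0829 + 0.062 + 0.0531 + 0.0856 + 0.0954 + 0.1425 + 0.0896 = 0.6111
R0 < 1, so the population is declining.

declining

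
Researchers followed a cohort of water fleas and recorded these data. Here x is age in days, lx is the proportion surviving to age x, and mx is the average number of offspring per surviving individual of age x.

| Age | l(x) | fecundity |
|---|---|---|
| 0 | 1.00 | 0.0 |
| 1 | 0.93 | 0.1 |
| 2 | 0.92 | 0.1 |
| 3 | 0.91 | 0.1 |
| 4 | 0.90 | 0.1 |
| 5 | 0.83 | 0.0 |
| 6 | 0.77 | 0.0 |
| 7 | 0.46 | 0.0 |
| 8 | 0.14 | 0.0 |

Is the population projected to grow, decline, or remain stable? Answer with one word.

R0 = Σ lx·mx = 0 + 0.093 + 0.092 + 0.091 + 0.09 + 0 + 0 + 0 + 0 = 0.366
R0 < 1, so the population is declining.

declining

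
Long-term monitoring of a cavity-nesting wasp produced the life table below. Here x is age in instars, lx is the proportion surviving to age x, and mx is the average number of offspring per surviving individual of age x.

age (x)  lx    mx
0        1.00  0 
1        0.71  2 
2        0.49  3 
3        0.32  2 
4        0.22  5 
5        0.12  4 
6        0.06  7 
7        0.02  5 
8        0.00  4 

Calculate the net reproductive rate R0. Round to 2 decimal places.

lx·mx by age: 0, 1.42, 1.47, 0.64, 1.1, 0.48, 0.42, 0.1, 0
R0 = Σ lx·mx = 5.63 → 5.63

5.63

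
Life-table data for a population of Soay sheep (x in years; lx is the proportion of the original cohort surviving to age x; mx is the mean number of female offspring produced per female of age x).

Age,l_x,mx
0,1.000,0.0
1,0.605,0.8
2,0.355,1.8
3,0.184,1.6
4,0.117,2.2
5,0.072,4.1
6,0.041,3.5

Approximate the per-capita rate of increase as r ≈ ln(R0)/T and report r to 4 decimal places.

0.2631

R0 = Σ lx·mx = 0 + 0.484 + 0.639 + 0.2944 + 0.2574 + 0.2952 + 0.1435 = 2.1135
Σ x·lx·mx = 6.0118; T = 6.0118/2.1135 = 2.84448…
r ≈ ln(R0)/T = ln(2.1135)/2.84448… = 0.263087… → 0.2631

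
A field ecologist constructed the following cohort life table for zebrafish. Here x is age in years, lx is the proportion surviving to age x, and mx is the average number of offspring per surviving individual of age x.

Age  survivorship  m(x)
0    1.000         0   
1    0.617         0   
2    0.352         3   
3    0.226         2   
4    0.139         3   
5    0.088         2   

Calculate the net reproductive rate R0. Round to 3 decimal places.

2.101

lx·mx by age: 0, 0, 1.056, 0.452, 0.417, 0.176
R0 = Σ lx·mx = 2.101 → 2.101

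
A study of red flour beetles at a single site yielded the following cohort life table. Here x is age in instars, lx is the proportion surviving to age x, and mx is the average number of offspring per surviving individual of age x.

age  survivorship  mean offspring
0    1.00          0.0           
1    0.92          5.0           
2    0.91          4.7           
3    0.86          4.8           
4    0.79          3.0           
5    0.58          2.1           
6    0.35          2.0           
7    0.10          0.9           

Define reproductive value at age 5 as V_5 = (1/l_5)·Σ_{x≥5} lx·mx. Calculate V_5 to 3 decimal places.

lx·mx for x ≥ 5: 1.218, 0.7, 0.09 → sum = 2.008
V_5 = 2.008 / l_5 = 2.008 / 0.58 = 3.462069… → 3.462

3.462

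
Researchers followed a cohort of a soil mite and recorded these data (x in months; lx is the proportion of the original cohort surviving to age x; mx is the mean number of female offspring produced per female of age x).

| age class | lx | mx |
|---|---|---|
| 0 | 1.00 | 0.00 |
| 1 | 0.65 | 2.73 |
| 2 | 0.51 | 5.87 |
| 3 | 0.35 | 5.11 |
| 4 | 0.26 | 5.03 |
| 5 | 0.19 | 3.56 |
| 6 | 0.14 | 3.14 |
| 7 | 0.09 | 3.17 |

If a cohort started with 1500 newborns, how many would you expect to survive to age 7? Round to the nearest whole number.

135

Expected survivors = N0 · l_7 = 1500 × 0.09 = 135 → 135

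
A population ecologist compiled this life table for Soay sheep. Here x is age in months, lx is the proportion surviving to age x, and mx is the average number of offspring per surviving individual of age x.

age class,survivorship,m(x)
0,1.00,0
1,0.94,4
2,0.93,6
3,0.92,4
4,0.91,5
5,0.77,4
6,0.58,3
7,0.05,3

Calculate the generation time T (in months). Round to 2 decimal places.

3.15

lx·mx: 0, 3.76, 5.58, 3.68, 4.55, 3.08, 1.74, 0.15 → R0 = 22.54
x·lx·mx: 0, 3.76, 11.16, 11.04, 18.2, 15.4, 10.44, 1.05 → Σ = 71.05
T = 71.05 / 22.54 = 3.152174… → 3.15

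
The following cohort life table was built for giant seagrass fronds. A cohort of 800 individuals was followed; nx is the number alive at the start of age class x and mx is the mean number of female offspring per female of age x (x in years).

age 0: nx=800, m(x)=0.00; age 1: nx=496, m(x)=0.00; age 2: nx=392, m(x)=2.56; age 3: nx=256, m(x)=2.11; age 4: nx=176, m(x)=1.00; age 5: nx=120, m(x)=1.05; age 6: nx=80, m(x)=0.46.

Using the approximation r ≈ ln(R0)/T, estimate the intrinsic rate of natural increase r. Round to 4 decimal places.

lx = nx/n0 = nx/800: 1, 0.62, 0.49, 0.32, 0.22, 0.15, 0.1
R0 = Σ lx·mx = 0 + 0 + 1.2544 + 0.6752 + 0.22 + 0.1575 + 0.046 = 2.3531
Σ x·lx·mx = 6.4779; T = 6.4779/2.3531 = 2.75292…
r ≈ ln(R0)/T = ln(2.3531)/2.75292… = 0.310846… → 0.3108

0.3108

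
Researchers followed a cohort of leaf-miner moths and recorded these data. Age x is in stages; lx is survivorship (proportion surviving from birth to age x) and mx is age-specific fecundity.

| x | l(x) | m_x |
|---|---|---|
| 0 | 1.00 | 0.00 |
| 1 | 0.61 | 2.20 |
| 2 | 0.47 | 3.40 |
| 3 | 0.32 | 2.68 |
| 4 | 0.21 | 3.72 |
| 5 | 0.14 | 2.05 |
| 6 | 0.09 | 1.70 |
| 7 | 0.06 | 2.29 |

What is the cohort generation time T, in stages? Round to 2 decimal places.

lx·mx: 0, 1.342, 1.598, 0.8576, 0.7812, 0.287, 0.153, 0.1374 → R0 = 5.1562
x·lx·mx: 0, 1.342, 3.196, 2.5728, 3.1248, 1.435, 0.918, 0.9618 → Σ = 13.5504
T = 13.5504 / 5.1562 = 2.627982… → 2.63

2.63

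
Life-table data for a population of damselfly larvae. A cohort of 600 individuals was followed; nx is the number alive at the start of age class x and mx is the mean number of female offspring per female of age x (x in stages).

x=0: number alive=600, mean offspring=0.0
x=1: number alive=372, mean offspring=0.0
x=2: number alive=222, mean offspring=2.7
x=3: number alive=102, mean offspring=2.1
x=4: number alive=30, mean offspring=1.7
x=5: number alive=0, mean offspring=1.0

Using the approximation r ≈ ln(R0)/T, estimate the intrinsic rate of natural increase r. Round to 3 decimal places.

0.154

lx = nx/n0 = nx/600: 1, 0.62, 0.37, 0.17, 0.05, 0
R0 = Σ lx·mx = 0 + 0 + 0.999 + 0.357 + 0.085 + 0 = 1.441
Σ x·lx·mx = 3.409; T = 3.409/1.441 = 2.36572…
r ≈ ln(R0)/T = ln(1.441)/2.36572… = 0.15443… → 0.154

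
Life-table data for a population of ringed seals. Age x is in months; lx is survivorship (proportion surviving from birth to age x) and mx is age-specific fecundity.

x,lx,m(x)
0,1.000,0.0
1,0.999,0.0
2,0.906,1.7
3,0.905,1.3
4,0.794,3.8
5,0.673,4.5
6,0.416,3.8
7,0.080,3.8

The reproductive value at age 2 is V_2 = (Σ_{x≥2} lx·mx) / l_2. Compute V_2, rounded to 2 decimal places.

11.75

lx·mx for x ≥ 2: 1.5402, 1.1765, 3.0172, 3.0285, 1.5808, 0.304 → sum = 10.6472
V_2 = 10.6472 / l_2 = 10.6472 / 0.906 = 11.751876… → 11.75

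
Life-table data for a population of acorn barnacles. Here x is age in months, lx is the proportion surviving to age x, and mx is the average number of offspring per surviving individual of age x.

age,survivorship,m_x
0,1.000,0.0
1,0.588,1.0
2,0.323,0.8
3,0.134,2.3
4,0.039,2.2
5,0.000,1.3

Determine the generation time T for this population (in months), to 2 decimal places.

1.91

lx·mx: 0, 0.588, 0.2584, 0.3082, 0.0858, 0 → R0 = 1.2404
x·lx·mx: 0, 0.588, 0.5168, 0.9246, 0.3432, 0 → Σ = 2.3726
T = 2.3726 / 1.2404 = 1.91277… → 1.91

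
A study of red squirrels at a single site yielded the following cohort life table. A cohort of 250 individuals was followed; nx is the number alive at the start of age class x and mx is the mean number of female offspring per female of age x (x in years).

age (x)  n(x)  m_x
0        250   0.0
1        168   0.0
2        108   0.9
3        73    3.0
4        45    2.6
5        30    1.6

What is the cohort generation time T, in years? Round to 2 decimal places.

3.24

lx = nx/n0 = nx/250: 1, 0.672, 0.432, 0.292, 0.18, 0.12
lx·mx: 0, 0, 0.3888, 0.876, 0.468, 0.192 → R0 = 1.9248
x·lx·mx: 0, 0, 0.7776, 2.628, 1.872, 0.96 → Σ = 6.2376
T = 6.2376 / 1.9248 = 3.240648… → 3.24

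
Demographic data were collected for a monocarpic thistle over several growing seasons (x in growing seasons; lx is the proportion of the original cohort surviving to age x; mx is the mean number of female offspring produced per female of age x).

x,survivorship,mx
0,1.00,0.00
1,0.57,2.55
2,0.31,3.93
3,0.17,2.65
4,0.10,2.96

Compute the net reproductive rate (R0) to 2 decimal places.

lx·mx by age: 0, 1.4535, 1.2183, 0.4505, 0.296
R0 = Σ lx·mx = 3.4183 → 3.42

3.42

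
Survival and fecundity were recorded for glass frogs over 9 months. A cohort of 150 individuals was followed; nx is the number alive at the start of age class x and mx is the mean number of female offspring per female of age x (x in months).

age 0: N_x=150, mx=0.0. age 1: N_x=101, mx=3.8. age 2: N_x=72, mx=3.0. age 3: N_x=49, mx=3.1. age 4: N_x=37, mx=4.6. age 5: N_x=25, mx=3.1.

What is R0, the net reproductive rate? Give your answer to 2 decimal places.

lx = nx/n0 = nx/150: 1, 0.67333…, 0.48, 0.32667…, 0.24667…, 0.16667…
lx·mx by age: 0, 2.558667…, 1.44, 1.012667…, 1.134667…, 0.516667…
R0 = Σ lx·mx = 6.662667… → 6.66

6.66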